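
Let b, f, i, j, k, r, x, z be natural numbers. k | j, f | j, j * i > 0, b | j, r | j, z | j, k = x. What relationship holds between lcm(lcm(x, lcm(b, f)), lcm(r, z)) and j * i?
lcm(lcm(x, lcm(b, f)), lcm(r, z)) ≤ j * i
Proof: k = x and k | j, hence x | j. b | j and f | j, thus lcm(b, f) | j. x | j, so lcm(x, lcm(b, f)) | j. r | j and z | j, therefore lcm(r, z) | j. lcm(x, lcm(b, f)) | j, so lcm(lcm(x, lcm(b, f)), lcm(r, z)) | j. Then lcm(lcm(x, lcm(b, f)), lcm(r, z)) | j * i. Because j * i > 0, lcm(lcm(x, lcm(b, f)), lcm(r, z)) ≤ j * i.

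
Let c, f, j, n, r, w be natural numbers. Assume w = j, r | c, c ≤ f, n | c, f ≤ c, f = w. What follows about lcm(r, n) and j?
lcm(r, n) | j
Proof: c ≤ f and f ≤ c, therefore c = f. From f = w, c = w. Since w = j, c = j. r | c and n | c, so lcm(r, n) | c. Since c = j, lcm(r, n) | j.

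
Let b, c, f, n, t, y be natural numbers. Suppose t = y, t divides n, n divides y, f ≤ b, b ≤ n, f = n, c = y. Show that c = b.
t = y and t divides n, so y divides n. n divides y, so y = n. Since c = y, c = n. Because f = n and f ≤ b, n ≤ b. From b ≤ n, n = b. c = n, so c = b.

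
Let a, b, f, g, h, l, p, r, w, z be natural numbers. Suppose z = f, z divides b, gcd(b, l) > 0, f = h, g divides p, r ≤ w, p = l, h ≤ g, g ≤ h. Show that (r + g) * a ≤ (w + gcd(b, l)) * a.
h ≤ g and g ≤ h, so h = g. Since f = h, f = g. From z = f and z divides b, f divides b. Since f = g, g divides b. Because p = l and g divides p, g divides l. From g divides b, g divides gcd(b, l). gcd(b, l) > 0, so g ≤ gcd(b, l). r ≤ w, so r + g ≤ w + gcd(b, l). By multiplying by a non-negative, (r + g) * a ≤ (w + gcd(b, l)) * a.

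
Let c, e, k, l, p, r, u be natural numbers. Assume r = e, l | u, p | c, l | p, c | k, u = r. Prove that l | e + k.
Since u = r and r = e, u = e. l | u, so l | e. l | p and p | c, thus l | c. From c | k, l | k. Since l | e, l | e + k.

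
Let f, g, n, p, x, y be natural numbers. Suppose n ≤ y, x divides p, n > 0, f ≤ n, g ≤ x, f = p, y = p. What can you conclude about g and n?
g ≤ n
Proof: f = p and f ≤ n, so p ≤ n. y = p and n ≤ y, so n ≤ p. p ≤ n, so p = n. x divides p, so x divides n. n > 0, so x ≤ n. g ≤ x, so g ≤ n.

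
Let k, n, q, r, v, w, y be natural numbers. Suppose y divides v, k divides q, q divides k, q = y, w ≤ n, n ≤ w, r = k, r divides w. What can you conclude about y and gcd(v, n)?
y divides gcd(v, n)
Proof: From k divides q and q divides k, k = q. Since q = y, k = y. w ≤ n and n ≤ w, hence w = n. Since r = k and r divides w, k divides w. Since w = n, k divides n. Since k = y, y divides n. Since y divides v, y divides gcd(v, n).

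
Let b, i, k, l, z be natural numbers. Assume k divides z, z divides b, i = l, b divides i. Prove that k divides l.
k divides z and z divides b, thus k divides b. i = l and b divides i, therefore b divides l. Since k divides b, k divides l.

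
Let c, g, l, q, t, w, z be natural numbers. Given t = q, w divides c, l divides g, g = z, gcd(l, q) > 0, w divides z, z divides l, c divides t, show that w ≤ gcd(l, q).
g = z and l divides g, therefore l divides z. Since z divides l, z = l. w divides z, so w divides l. t = q and c divides t, hence c divides q. From w divides c, w divides q. w divides l, so w divides gcd(l, q). gcd(l, q) > 0, so w ≤ gcd(l, q).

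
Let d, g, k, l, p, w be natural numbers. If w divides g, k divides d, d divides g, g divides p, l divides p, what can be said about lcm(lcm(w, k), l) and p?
lcm(lcm(w, k), l) divides p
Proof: k divides d and d divides g, thus k divides g. w divides g, so lcm(w, k) divides g. From g divides p, lcm(w, k) divides p. From l divides p, lcm(lcm(w, k), l) divides p.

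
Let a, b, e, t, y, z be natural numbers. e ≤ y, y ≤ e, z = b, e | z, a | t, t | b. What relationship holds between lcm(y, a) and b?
lcm(y, a) | b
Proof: e ≤ y and y ≤ e, therefore e = y. z = b and e | z, therefore e | b. Since e = y, y | b. Since a | t and t | b, a | b. y | b, so lcm(y, a) | b.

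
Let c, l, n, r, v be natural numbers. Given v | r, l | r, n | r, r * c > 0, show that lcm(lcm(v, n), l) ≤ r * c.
v | r and n | r, thus lcm(v, n) | r. l | r, so lcm(lcm(v, n), l) | r. Then lcm(lcm(v, n), l) | r * c. r * c > 0, so lcm(lcm(v, n), l) ≤ r * c.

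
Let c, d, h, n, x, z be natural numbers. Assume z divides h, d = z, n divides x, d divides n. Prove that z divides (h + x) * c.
From d divides n and n divides x, d divides x. Since d = z, z divides x. z divides h, so z divides h + x. Then z divides (h + x) * c.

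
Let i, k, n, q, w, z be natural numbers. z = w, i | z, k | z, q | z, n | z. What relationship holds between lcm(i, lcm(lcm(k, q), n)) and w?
lcm(i, lcm(lcm(k, q), n)) | w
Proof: k | z and q | z, so lcm(k, q) | z. n | z, so lcm(lcm(k, q), n) | z. i | z, so lcm(i, lcm(lcm(k, q), n)) | z. z = w, so lcm(i, lcm(lcm(k, q), n)) | w.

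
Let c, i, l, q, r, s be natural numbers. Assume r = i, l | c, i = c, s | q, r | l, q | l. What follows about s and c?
s | c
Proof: r = i and i = c, hence r = c. r | l, so c | l. l | c, so l = c. q | l, so q | c. s | q, so s | c.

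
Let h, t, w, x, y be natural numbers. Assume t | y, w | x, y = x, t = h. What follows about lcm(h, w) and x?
lcm(h, w) | x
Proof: t = h and t | y, thus h | y. y = x, so h | x. Since w | x, lcm(h, w) | x.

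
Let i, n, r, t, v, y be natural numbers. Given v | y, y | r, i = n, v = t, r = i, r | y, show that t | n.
r = i and i = n, so r = n. Because y | r and r | y, y = r. Since v | y, v | r. Since v = t, t | r. r = n, so t | n.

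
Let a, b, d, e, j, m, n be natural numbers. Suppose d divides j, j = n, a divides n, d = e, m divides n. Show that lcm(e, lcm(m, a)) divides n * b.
j = n and d divides j, therefore d divides n. d = e, so e divides n. Since m divides n and a divides n, lcm(m, a) divides n. e divides n, so lcm(e, lcm(m, a)) divides n. Then lcm(e, lcm(m, a)) divides n * b.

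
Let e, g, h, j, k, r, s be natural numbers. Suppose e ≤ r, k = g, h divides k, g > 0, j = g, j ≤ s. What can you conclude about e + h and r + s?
e + h ≤ r + s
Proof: k = g and h divides k, therefore h divides g. g > 0, so h ≤ g. j = g and j ≤ s, therefore g ≤ s. h ≤ g, so h ≤ s. Since e ≤ r, e + h ≤ r + s.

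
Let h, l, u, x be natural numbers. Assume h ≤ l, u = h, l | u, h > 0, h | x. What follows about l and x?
l | x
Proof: Since u = h and l | u, l | h. Since h > 0, l ≤ h. Since h ≤ l, h = l. h | x, so l | x.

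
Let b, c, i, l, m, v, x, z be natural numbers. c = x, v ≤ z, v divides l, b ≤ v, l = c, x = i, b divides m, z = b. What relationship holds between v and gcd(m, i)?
v divides gcd(m, i)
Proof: z = b and v ≤ z, so v ≤ b. Since b ≤ v, b = v. b divides m, so v divides m. l = c and c = x, hence l = x. Since x = i, l = i. Since v divides l, v divides i. Since v divides m, v divides gcd(m, i).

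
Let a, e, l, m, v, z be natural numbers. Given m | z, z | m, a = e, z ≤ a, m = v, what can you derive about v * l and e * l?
v * l ≤ e * l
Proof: Because z | m and m | z, z = m. a = e and z ≤ a, hence z ≤ e. From z = m, m ≤ e. Since m = v, v ≤ e. Then v * l ≤ e * l.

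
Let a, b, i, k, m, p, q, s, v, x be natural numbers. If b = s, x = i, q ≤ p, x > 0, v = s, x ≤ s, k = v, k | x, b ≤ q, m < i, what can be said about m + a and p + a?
m + a < p + a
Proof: k = v and v = s, so k = s. k | x, so s | x. Because x > 0, s ≤ x. Since x ≤ s, s = x. b = s, so b = x. From x = i, b = i. Because b ≤ q, i ≤ q. q ≤ p, so i ≤ p. m < i, so m < p. Then m + a < p + a.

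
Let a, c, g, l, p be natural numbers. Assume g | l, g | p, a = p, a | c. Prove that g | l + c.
a = p and a | c, hence p | c. Since g | p, g | c. g | l, so g | l + c.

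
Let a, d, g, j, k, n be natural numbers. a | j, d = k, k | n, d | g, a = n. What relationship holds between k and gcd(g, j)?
k | gcd(g, j)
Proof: d = k and d | g, therefore k | g. a = n and a | j, so n | j. Since k | n, k | j. Since k | g, k | gcd(g, j).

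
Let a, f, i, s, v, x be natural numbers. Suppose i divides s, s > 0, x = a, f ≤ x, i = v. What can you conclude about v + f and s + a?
v + f ≤ s + a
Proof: i = v and i divides s, so v divides s. Since s > 0, v ≤ s. x = a and f ≤ x, so f ≤ a. v ≤ s, so v + f ≤ s + a.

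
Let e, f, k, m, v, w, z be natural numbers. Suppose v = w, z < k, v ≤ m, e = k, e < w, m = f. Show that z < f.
e = k and e < w, so k < w. Since v = w and v ≤ m, w ≤ m. Since k < w, k < m. Since z < k, z < m. m = f, so z < f.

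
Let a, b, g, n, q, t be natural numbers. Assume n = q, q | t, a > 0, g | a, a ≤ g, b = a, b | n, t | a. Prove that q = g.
From q | t and t | a, q | a. b = a and b | n, hence a | n. n = q, so a | q. q | a, so q = a. g | a and a > 0, so g ≤ a. From a ≤ g, a = g. q = a, so q = g.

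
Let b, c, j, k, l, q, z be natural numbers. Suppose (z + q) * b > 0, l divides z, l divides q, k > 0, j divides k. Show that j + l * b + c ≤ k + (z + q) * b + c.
j divides k and k > 0, therefore j ≤ k. l divides z and l divides q, thus l divides z + q. Then l * b divides (z + q) * b. (z + q) * b > 0, so l * b ≤ (z + q) * b. From j ≤ k, j + l * b ≤ k + (z + q) * b. Then j + l * b + c ≤ k + (z + q) * b + c.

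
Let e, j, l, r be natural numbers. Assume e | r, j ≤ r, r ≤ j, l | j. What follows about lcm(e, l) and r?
lcm(e, l) | r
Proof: j ≤ r and r ≤ j, therefore j = r. l | j, so l | r. Since e | r, lcm(e, l) | r.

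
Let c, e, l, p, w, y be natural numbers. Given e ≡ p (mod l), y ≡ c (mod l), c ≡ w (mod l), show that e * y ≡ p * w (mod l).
y ≡ c (mod l) and c ≡ w (mod l), thus y ≡ w (mod l). Since e ≡ p (mod l), e * y ≡ p * w (mod l).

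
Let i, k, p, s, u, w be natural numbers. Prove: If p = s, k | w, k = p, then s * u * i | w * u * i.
k = p and p = s, so k = s. Because k | w, s | w. Then s * u | w * u. Then s * u * i | w * u * i.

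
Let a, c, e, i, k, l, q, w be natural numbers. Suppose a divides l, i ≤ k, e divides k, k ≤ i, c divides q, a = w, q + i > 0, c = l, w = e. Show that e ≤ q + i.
From a = w and w = e, a = e. Since a divides l, e divides l. c = l and c divides q, so l divides q. e divides l, so e divides q. Because k ≤ i and i ≤ k, k = i. e divides k, so e divides i. e divides q, so e divides q + i. q + i > 0, so e ≤ q + i.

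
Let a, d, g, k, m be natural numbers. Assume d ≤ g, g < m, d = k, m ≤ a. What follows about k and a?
k < a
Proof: d = k and d ≤ g, so k ≤ g. Since g < m, k < m. Since m ≤ a, k < a.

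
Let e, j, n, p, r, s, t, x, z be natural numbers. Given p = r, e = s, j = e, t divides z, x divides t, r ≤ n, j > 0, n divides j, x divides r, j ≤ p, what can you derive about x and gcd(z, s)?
x divides gcd(z, s)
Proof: x divides t and t divides z, therefore x divides z. n divides j and j > 0, therefore n ≤ j. r ≤ n, so r ≤ j. From p = r and j ≤ p, j ≤ r. Since r ≤ j, r = j. j = e, so r = e. e = s, so r = s. Since x divides r, x divides s. Since x divides z, x divides gcd(z, s).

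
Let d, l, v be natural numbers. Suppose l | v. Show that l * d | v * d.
From l | v, by multiplying both sides, l * d | v * d.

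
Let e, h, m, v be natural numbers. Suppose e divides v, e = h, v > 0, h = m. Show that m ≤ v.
Because e = h and h = m, e = m. Since e divides v, m divides v. Because v > 0, m ≤ v.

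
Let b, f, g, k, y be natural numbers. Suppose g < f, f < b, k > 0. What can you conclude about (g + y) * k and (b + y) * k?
(g + y) * k < (b + y) * k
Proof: g < f and f < b, therefore g < b. Then g + y < b + y. From k > 0, (g + y) * k < (b + y) * k.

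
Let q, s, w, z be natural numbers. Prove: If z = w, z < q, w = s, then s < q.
Since z = w and w = s, z = s. z < q, so s < q.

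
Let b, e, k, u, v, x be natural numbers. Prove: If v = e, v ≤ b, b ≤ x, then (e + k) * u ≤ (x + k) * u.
v = e and v ≤ b, thus e ≤ b. b ≤ x, so e ≤ x. Then e + k ≤ x + k. Then (e + k) * u ≤ (x + k) * u.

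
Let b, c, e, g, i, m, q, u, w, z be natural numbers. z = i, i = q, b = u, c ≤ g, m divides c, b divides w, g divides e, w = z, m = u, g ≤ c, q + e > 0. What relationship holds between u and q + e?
u ≤ q + e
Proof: w = z and z = i, thus w = i. Because b = u and b divides w, u divides w. Since w = i, u divides i. Since i = q, u divides q. c ≤ g and g ≤ c, so c = g. m divides c, so m divides g. Since m = u, u divides g. g divides e, so u divides e. Since u divides q, u divides q + e. q + e > 0, so u ≤ q + e.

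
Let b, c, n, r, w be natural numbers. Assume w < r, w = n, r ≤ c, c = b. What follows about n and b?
n < b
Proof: From w < r and r ≤ c, w < c. w = n, so n < c. Since c = b, n < b.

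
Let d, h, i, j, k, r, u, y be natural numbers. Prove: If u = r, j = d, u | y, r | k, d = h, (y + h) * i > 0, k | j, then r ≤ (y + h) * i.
Because u = r and u | y, r | y. j = d and k | j, hence k | d. Since r | k, r | d. d = h, so r | h. Since r | y, r | y + h. Then r | (y + h) * i. (y + h) * i > 0, so r ≤ (y + h) * i.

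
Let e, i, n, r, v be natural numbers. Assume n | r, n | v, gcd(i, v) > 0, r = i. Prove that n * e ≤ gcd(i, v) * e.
Since r = i and n | r, n | i. n | v, so n | gcd(i, v). gcd(i, v) > 0, so n ≤ gcd(i, v). Then n * e ≤ gcd(i, v) * e.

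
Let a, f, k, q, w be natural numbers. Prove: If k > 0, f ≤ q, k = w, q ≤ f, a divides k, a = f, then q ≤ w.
f ≤ q and q ≤ f, thus f = q. a = f, so a = q. From a divides k, q divides k. k > 0, so q ≤ k. Since k = w, q ≤ w.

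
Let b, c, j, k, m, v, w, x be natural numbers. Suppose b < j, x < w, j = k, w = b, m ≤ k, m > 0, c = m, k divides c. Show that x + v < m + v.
c = m and k divides c, so k divides m. Since m > 0, k ≤ m. Since m ≤ k, k = m. Since j = k, j = m. w = b and x < w, hence x < b. Since b < j, x < j. Since j = m, x < m. Then x + v < m + v.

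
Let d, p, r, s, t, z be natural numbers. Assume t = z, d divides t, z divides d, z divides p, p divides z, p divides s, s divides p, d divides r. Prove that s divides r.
From t = z and d divides t, d divides z. Because z divides d, d = z. From z divides p and p divides z, z = p. d = z, so d = p. From p divides s and s divides p, p = s. Because d = p, d = s. d divides r, so s divides r.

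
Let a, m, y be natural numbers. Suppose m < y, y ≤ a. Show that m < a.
m < y and y ≤ a. By transitivity, m < a.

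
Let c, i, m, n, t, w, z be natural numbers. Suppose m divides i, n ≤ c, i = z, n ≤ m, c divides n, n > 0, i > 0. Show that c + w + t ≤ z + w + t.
Because c divides n and n > 0, c ≤ n. Because n ≤ c, n = c. Because m divides i and i > 0, m ≤ i. Since n ≤ m, n ≤ i. From i = z, n ≤ z. n = c, so c ≤ z. Then c + w ≤ z + w. Then c + w + t ≤ z + w + t.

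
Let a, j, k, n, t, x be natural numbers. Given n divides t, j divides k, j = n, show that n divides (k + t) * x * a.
j = n and j divides k, thus n divides k. n divides t, so n divides k + t. Then n divides (k + t) * x. Then n divides (k + t) * x * a.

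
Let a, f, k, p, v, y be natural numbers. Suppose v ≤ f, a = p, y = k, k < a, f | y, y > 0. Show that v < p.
Because f | y and y > 0, f ≤ y. v ≤ f, so v ≤ y. Since y = k, v ≤ k. Since a = p and k < a, k < p. Since v ≤ k, v < p.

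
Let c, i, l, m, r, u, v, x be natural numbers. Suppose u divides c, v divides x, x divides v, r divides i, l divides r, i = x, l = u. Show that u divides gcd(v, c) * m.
x divides v and v divides x, so x = v. Because i = x, i = v. r divides i, so r divides v. l divides r, so l divides v. Since l = u, u divides v. u divides c, so u divides gcd(v, c). Then u divides gcd(v, c) * m.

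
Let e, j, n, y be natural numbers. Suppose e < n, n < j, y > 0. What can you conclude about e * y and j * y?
e * y < j * y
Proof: Since e < n and n < j, e < j. Combining with y > 0, by multiplying by a positive, e * y < j * y.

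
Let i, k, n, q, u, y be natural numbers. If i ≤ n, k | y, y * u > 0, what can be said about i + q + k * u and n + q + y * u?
i + q + k * u ≤ n + q + y * u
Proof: i ≤ n, hence i + q ≤ n + q. k | y, therefore k * u | y * u. Since y * u > 0, k * u ≤ y * u. i + q ≤ n + q, so i + q + k * u ≤ n + q + y * u.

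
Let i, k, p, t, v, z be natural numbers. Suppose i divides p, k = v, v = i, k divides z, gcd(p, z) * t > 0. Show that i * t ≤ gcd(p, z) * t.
k = v and v = i, hence k = i. k divides z, so i divides z. i divides p, so i divides gcd(p, z). Then i * t divides gcd(p, z) * t. Since gcd(p, z) * t > 0, i * t ≤ gcd(p, z) * t.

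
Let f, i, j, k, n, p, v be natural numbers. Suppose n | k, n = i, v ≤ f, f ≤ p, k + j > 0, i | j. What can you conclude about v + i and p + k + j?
v + i ≤ p + k + j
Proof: Since v ≤ f and f ≤ p, v ≤ p. From n = i and n | k, i | k. Since i | j, i | k + j. k + j > 0, so i ≤ k + j. v ≤ p, so v + i ≤ p + k + j.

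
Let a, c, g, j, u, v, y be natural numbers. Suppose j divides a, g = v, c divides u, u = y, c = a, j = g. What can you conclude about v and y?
v divides y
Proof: Because j = g and g = v, j = v. c = a and c divides u, therefore a divides u. j divides a, so j divides u. From u = y, j divides y. j = v, so v divides y.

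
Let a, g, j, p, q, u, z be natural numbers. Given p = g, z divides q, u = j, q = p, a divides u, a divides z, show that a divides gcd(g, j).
q = p and p = g, so q = g. Since a divides z and z divides q, a divides q. Since q = g, a divides g. u = j and a divides u, thus a divides j. Since a divides g, a divides gcd(g, j).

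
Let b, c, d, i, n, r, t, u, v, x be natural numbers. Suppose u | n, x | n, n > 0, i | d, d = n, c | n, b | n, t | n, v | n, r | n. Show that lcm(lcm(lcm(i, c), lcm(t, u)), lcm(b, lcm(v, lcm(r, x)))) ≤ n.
d = n and i | d, so i | n. Since c | n, lcm(i, c) | n. From t | n and u | n, lcm(t, u) | n. Since lcm(i, c) | n, lcm(lcm(i, c), lcm(t, u)) | n. r | n and x | n, so lcm(r, x) | n. v | n, so lcm(v, lcm(r, x)) | n. Because b | n, lcm(b, lcm(v, lcm(r, x))) | n. Since lcm(lcm(i, c), lcm(t, u)) | n, lcm(lcm(lcm(i, c), lcm(t, u)), lcm(b, lcm(v, lcm(r, x)))) | n. Because n > 0, lcm(lcm(lcm(i, c), lcm(t, u)), lcm(b, lcm(v, lcm(r, x)))) ≤ n.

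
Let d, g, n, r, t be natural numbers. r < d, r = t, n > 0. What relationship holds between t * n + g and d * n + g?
t * n + g < d * n + g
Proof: r = t and r < d, therefore t < d. n > 0, so t * n < d * n. Then t * n + g < d * n + g.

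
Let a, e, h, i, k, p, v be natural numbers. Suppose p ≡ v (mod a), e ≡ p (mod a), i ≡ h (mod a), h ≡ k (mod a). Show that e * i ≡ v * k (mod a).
e ≡ p (mod a) and p ≡ v (mod a), hence e ≡ v (mod a). Since i ≡ h (mod a) and h ≡ k (mod a), i ≡ k (mod a). e ≡ v (mod a), so e * i ≡ v * k (mod a).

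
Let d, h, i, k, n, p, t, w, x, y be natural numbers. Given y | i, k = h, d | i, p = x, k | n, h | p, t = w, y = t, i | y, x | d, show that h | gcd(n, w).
k = h and k | n, therefore h | n. Since i | y and y | i, i = y. Because y = t, i = t. t = w, so i = w. p = x and h | p, thus h | x. x | d, so h | d. d | i, so h | i. i = w, so h | w. h | n, so h | gcd(n, w).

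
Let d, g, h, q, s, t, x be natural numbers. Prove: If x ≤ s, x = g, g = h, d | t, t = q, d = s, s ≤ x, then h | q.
x = g and g = h, thus x = h. Since s ≤ x and x ≤ s, s = x. Since d = s, d = x. From t = q and d | t, d | q. Since d = x, x | q. x = h, so h | q.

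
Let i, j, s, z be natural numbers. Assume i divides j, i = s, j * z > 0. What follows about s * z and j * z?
s * z ≤ j * z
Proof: Because i = s and i divides j, s divides j. Then s * z divides j * z. j * z > 0, so s * z ≤ j * z.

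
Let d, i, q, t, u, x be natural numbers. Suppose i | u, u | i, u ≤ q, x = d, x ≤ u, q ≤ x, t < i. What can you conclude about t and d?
t < d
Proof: Because i | u and u | i, i = u. Because u ≤ q and q ≤ x, u ≤ x. From x ≤ u, u = x. Since i = u, i = x. x = d, so i = d. t < i, so t < d.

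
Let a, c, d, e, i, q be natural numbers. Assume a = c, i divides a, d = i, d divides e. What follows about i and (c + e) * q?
i divides (c + e) * q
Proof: a = c and i divides a, thus i divides c. Since d = i and d divides e, i divides e. Since i divides c, i divides c + e. Then i divides (c + e) * q.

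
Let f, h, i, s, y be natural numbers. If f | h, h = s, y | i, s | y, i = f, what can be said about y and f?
y = f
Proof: i = f and y | i, therefore y | f. Because h = s and f | h, f | s. Because s | y, f | y. y | f, so y = f.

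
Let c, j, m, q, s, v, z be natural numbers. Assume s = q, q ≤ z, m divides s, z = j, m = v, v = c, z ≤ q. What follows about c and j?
c divides j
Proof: q ≤ z and z ≤ q, therefore q = z. Since s = q, s = z. z = j, so s = j. m = v and m divides s, so v divides s. Since s = j, v divides j. Since v = c, c divides j.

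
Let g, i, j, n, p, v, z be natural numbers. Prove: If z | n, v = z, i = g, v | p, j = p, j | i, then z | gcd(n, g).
j = p and j | i, thus p | i. From v | p, v | i. Since i = g, v | g. v = z, so z | g. Since z | n, z | gcd(n, g).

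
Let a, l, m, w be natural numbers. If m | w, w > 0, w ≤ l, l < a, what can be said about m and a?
m < a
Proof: m | w and w > 0, so m ≤ w. w ≤ l and l < a, hence w < a. m ≤ w, so m < a.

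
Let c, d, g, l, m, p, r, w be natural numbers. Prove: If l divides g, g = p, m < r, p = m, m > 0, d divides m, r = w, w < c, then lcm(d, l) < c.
g = p and p = m, hence g = m. l divides g, so l divides m. From d divides m, lcm(d, l) divides m. m > 0, so lcm(d, l) ≤ m. Since m < r, lcm(d, l) < r. From r = w, lcm(d, l) < w. Since w < c, lcm(d, l) < c.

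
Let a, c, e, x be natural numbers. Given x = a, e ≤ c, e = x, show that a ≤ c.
e = x and e ≤ c, hence x ≤ c. x = a, so a ≤ c.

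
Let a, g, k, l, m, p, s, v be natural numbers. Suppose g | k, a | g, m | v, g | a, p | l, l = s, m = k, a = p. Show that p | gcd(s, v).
Because l = s and p | l, p | s. From g | a and a | g, g = a. a = p, so g = p. m = k and m | v, therefore k | v. g | k, so g | v. g = p, so p | v. p | s, so p | gcd(s, v).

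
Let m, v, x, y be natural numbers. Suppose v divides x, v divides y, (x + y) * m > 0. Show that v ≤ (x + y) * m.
v divides x and v divides y, so v divides x + y. Then v divides (x + y) * m. Because (x + y) * m > 0, v ≤ (x + y) * m.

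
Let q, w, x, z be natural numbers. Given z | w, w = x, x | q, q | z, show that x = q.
w = x and z | w, therefore z | x. From q | z, q | x. Since x | q, x = q.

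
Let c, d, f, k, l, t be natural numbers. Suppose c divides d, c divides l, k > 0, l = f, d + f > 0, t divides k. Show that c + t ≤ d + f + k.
Since l = f and c divides l, c divides f. c divides d, so c divides d + f. Since d + f > 0, c ≤ d + f. Because t divides k and k > 0, t ≤ k. Because c ≤ d + f, c + t ≤ d + f + k.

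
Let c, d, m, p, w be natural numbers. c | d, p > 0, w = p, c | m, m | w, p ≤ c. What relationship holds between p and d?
p | d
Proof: From c | m and m | w, c | w. Since w = p, c | p. From p > 0, c ≤ p. p ≤ c, so c = p. c | d, so p | d.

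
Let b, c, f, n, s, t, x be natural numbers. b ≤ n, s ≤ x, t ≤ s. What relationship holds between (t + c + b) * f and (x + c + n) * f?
(t + c + b) * f ≤ (x + c + n) * f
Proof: t ≤ s and s ≤ x, so t ≤ x. Then t + c ≤ x + c. b ≤ n, so t + c + b ≤ x + c + n. Then (t + c + b) * f ≤ (x + c + n) * f.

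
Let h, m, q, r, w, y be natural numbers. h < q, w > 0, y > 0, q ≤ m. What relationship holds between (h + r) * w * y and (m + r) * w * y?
(h + r) * w * y < (m + r) * w * y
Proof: Because h < q and q ≤ m, h < m. Then h + r < m + r. Since w > 0, by multiplying by a positive, (h + r) * w < (m + r) * w. Since y > 0, by multiplying by a positive, (h + r) * w * y < (m + r) * w * y.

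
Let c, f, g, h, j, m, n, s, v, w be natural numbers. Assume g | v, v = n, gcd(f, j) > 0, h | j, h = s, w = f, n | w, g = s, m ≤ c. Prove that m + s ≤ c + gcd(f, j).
v = n and g | v, thus g | n. Since g = s, s | n. Because n | w, s | w. Because w = f, s | f. h = s and h | j, so s | j. Since s | f, s | gcd(f, j). Since gcd(f, j) > 0, s ≤ gcd(f, j). Since m ≤ c, m + s ≤ c + gcd(f, j).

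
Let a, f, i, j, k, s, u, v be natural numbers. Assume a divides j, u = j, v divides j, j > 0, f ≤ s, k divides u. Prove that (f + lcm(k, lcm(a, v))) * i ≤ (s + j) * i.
From u = j and k divides u, k divides j. Because a divides j and v divides j, lcm(a, v) divides j. Since k divides j, lcm(k, lcm(a, v)) divides j. j > 0, so lcm(k, lcm(a, v)) ≤ j. f ≤ s, so f + lcm(k, lcm(a, v)) ≤ s + j. By multiplying by a non-negative, (f + lcm(k, lcm(a, v))) * i ≤ (s + j) * i.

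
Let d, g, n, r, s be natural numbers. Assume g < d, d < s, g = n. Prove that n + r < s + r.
g < d and d < s, thus g < s. Since g = n, n < s. Then n + r < s + r.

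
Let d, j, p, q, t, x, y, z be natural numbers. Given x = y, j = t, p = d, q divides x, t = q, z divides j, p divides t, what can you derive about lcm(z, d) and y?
lcm(z, d) divides y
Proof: j = t and z divides j, thus z divides t. p = d and p divides t, so d divides t. z divides t, so lcm(z, d) divides t. Because t = q, lcm(z, d) divides q. Because x = y and q divides x, q divides y. Since lcm(z, d) divides q, lcm(z, d) divides y.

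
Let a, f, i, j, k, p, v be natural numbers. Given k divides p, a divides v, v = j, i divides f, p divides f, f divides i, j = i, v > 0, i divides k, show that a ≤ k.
v = j and j = i, thus v = i. From f divides i and i divides f, f = i. Because p divides f, p divides i. From k divides p, k divides i. Since i divides k, i = k. From v = i, v = k. Since a divides v and v > 0, a ≤ v. Since v = k, a ≤ k.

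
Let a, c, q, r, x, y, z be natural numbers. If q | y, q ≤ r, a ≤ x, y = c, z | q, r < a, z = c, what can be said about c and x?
c < x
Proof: y = c and q | y, therefore q | c. z = c and z | q, thus c | q. Since q | c, q = c. q ≤ r and r < a, so q < a. q = c, so c < a. Since a ≤ x, c < x.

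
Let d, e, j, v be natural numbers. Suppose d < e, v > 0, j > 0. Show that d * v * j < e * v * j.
Because d < e and v > 0, by multiplying by a positive, d * v < e * v. Combining with j > 0, by multiplying by a positive, d * v * j < e * v * j.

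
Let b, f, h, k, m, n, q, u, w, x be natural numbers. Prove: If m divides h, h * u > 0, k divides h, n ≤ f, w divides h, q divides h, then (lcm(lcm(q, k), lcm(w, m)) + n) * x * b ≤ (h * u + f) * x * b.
Since q divides h and k divides h, lcm(q, k) divides h. Since w divides h and m divides h, lcm(w, m) divides h. Since lcm(q, k) divides h, lcm(lcm(q, k), lcm(w, m)) divides h. Then lcm(lcm(q, k), lcm(w, m)) divides h * u. Because h * u > 0, lcm(lcm(q, k), lcm(w, m)) ≤ h * u. n ≤ f, so lcm(lcm(q, k), lcm(w, m)) + n ≤ h * u + f. By multiplying by a non-negative, (lcm(lcm(q, k), lcm(w, m)) + n) * x ≤ (h * u + f) * x. By multiplying by a non-negative, (lcm(lcm(q, k), lcm(w, m)) + n) * x * b ≤ (h * u + f) * x * b.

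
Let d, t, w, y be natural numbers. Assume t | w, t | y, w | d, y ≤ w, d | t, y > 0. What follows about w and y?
w = y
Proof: w | d and d | t, so w | t. Since t | w, t = w. t | y and y > 0, so t ≤ y. Since t = w, w ≤ y. y ≤ w, so y = w. Then w = y.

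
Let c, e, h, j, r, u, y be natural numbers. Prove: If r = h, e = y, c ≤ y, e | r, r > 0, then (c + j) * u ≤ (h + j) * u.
e = y and e | r, thus y | r. Since r > 0, y ≤ r. r = h, so y ≤ h. c ≤ y, so c ≤ h. Then c + j ≤ h + j. Then (c + j) * u ≤ (h + j) * u.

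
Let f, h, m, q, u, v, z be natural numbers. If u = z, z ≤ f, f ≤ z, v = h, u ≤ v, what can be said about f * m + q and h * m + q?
f * m + q ≤ h * m + q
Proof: z ≤ f and f ≤ z, hence z = f. u = z, so u = f. Because v = h and u ≤ v, u ≤ h. Since u = f, f ≤ h. Then f * m ≤ h * m. Then f * m + q ≤ h * m + q.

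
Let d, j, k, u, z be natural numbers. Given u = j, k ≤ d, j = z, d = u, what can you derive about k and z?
k ≤ z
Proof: d = u and u = j, therefore d = j. j = z, so d = z. k ≤ d, so k ≤ z.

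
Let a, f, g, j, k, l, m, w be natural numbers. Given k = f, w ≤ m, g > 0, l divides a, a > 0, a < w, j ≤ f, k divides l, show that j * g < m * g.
Because k divides l and l divides a, k divides a. k = f, so f divides a. Because a > 0, f ≤ a. j ≤ f, so j ≤ a. Because a < w and w ≤ m, a < m. j ≤ a, so j < m. Since g > 0, by multiplying by a positive, j * g < m * g.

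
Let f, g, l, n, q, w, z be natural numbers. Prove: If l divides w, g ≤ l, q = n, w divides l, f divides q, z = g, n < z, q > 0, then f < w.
f divides q and q > 0, hence f ≤ q. q = n, so f ≤ n. z = g and n < z, thus n < g. Because l divides w and w divides l, l = w. Since g ≤ l, g ≤ w. Since n < g, n < w. Since f ≤ n, f < w.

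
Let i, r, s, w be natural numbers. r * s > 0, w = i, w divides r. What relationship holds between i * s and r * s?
i * s ≤ r * s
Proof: w = i and w divides r, therefore i divides r. Then i * s divides r * s. r * s > 0, so i * s ≤ r * s.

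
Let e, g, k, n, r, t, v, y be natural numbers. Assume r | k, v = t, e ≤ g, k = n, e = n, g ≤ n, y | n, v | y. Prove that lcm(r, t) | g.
e = n and e ≤ g, thus n ≤ g. Since g ≤ n, n = g. k = n and r | k, so r | n. v | y and y | n, hence v | n. Because v = t, t | n. r | n, so lcm(r, t) | n. n = g, so lcm(r, t) | g.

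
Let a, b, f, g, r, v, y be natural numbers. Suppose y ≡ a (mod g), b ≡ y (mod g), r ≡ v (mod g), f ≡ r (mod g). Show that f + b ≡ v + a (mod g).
f ≡ r (mod g) and r ≡ v (mod g), therefore f ≡ v (mod g). b ≡ y (mod g) and y ≡ a (mod g), hence b ≡ a (mod g). Using f ≡ v (mod g), by adding congruences, f + b ≡ v + a (mod g).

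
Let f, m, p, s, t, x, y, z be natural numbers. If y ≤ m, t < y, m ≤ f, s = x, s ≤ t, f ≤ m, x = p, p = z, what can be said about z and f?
z < f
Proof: From x = p and p = z, x = z. m ≤ f and f ≤ m, therefore m = f. t < y and y ≤ m, thus t < m. s ≤ t, so s < m. Since s = x, x < m. m = f, so x < f. Since x = z, z < f.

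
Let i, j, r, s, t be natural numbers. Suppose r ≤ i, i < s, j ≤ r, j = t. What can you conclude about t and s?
t < s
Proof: r ≤ i and i < s, therefore r < s. Since j ≤ r, j < s. From j = t, t < s.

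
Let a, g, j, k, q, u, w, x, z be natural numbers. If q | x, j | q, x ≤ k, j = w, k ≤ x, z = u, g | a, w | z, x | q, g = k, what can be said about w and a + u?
w | a + u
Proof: Since q | x and x | q, q = x. From x ≤ k and k ≤ x, x = k. q = x, so q = k. From j = w and j | q, w | q. Since q = k, w | k. g = k and g | a, so k | a. w | k, so w | a. z = u and w | z, hence w | u. Since w | a, w | a + u.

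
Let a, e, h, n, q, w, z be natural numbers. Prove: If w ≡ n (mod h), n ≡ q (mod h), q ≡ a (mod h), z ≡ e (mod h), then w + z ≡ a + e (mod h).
w ≡ n (mod h) and n ≡ q (mod h), so w ≡ q (mod h). Since q ≡ a (mod h), w ≡ a (mod h). z ≡ e (mod h), so w + z ≡ a + e (mod h).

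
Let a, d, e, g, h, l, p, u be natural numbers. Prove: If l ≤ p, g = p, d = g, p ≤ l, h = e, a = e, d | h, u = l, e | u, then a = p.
Since l ≤ p and p ≤ l, l = p. u = l and e | u, thus e | l. Because l = p, e | p. From d = g and g = p, d = p. From h = e and d | h, d | e. Since d = p, p | e. e | p, so e = p. a = e, so a = p.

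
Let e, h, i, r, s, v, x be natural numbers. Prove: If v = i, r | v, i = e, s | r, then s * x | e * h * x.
s | r and r | v, so s | v. v = i, so s | i. Because i = e, s | e. Then s | e * h. Then s * x | e * h * x.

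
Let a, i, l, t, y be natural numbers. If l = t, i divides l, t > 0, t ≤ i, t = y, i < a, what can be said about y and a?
y < a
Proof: l = t and i divides l, so i divides t. Since t > 0, i ≤ t. t ≤ i, so i = t. t = y, so i = y. i < a, so y < a.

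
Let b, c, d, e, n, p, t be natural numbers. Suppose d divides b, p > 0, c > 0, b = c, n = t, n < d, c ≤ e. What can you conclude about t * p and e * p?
t * p < e * p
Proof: Because n = t and n < d, t < d. b = c and d divides b, thus d divides c. Since c > 0, d ≤ c. Since c ≤ e, d ≤ e. t < d, so t < e. Combining with p > 0, by multiplying by a positive, t * p < e * p.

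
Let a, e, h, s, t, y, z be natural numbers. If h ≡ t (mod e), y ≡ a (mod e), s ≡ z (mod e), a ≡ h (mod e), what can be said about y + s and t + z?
y + s ≡ t + z (mod e)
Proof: y ≡ a (mod e) and a ≡ h (mod e), so y ≡ h (mod e). From h ≡ t (mod e), y ≡ t (mod e). Since s ≡ z (mod e), y + s ≡ t + z (mod e).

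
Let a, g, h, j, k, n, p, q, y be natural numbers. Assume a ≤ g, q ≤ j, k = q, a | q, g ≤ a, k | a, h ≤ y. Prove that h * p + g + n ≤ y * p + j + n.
h ≤ y, so h * p ≤ y * p. k = q and k | a, so q | a. Since a | q, q = a. a ≤ g and g ≤ a, hence a = g. q = a, so q = g. From q ≤ j, g ≤ j. Then g + n ≤ j + n. Since h * p ≤ y * p, h * p + g + n ≤ y * p + j + n.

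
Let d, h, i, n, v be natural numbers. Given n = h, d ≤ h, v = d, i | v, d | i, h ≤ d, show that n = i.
Since h ≤ d and d ≤ h, h = d. Since n = h, n = d. Because v = d and i | v, i | d. d | i, so d = i. Since n = d, n = i.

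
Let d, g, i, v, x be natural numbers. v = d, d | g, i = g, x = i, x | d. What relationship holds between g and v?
g = v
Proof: Since x = i and x | d, i | d. i = g, so g | d. Since d | g, d = g. v = d, so v = g. Then g = v.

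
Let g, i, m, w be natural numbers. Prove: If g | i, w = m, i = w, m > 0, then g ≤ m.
From i = w and g | i, g | w. w = m, so g | m. Since m > 0, g ≤ m.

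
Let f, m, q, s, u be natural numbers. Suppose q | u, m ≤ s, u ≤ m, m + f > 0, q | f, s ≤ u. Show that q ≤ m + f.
Since m ≤ s and s ≤ u, m ≤ u. u ≤ m, so u = m. Since q | u, q | m. Since q | f, q | m + f. Since m + f > 0, q ≤ m + f.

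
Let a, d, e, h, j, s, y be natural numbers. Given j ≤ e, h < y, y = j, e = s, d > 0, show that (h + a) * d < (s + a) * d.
y = j and h < y, so h < j. Because e = s and j ≤ e, j ≤ s. h < j, so h < s. Then h + a < s + a. Because d > 0, (h + a) * d < (s + a) * d.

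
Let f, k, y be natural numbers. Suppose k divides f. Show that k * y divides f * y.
k divides f. By multiplying both sides, k * y divides f * y.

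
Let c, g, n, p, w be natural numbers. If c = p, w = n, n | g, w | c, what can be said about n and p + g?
n | p + g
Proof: Since c = p and w | c, w | p. Since w = n, n | p. Since n | g, n | p + g.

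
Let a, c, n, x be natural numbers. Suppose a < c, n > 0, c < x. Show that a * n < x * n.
Because a < c and c < x, a < x. Using n > 0, by multiplying by a positive, a * n < x * n.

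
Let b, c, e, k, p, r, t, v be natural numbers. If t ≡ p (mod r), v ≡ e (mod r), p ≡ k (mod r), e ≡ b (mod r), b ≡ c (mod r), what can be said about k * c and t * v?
k * c ≡ t * v (mod r)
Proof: t ≡ p (mod r) and p ≡ k (mod r), therefore t ≡ k (mod r). From v ≡ e (mod r) and e ≡ b (mod r), v ≡ b (mod r). b ≡ c (mod r), so v ≡ c (mod r). Because t ≡ k (mod r), by multiplying congruences, t * v ≡ k * c (mod r). Then k * c ≡ t * v (mod r).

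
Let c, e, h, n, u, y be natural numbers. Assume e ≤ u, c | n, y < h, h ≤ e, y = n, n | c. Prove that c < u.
n | c and c | n, hence n = c. Since y = n, y = c. Because h ≤ e and e ≤ u, h ≤ u. Since y < h, y < u. Since y = c, c < u.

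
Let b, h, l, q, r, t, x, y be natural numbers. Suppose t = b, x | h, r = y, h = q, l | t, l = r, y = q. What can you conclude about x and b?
x | b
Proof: h = q and x | h, therefore x | q. l = r and r = y, hence l = y. From y = q, l = q. t = b and l | t, thus l | b. From l = q, q | b. Since x | q, x | b.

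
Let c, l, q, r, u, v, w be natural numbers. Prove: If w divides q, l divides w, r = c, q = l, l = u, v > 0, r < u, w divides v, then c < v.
r = c and r < u, so c < u. q = l and w divides q, so w divides l. l divides w, so w = l. l = u, so w = u. w divides v and v > 0, therefore w ≤ v. Since w = u, u ≤ v. c < u, so c < v.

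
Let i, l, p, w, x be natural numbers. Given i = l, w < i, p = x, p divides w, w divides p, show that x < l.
From w divides p and p divides w, w = p. p = x, so w = x. Since w < i, x < i. i = l, so x < l.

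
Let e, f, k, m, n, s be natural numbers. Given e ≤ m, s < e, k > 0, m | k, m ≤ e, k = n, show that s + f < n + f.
m ≤ e and e ≤ m, thus m = e. From m | k and k > 0, m ≤ k. m = e, so e ≤ k. Since s < e, s < k. k = n, so s < n. Then s + f < n + f.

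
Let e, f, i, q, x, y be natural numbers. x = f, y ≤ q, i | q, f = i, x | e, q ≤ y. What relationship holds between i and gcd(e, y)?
i | gcd(e, y)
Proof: Since x = f and f = i, x = i. x | e, so i | e. q ≤ y and y ≤ q, thus q = y. Since i | q, i | y. Because i | e, i | gcd(e, y).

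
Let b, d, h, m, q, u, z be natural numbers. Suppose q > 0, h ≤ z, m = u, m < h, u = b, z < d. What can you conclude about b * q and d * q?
b * q < d * q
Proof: h ≤ z and z < d, therefore h < d. Since m < h, m < d. Since m = u, u < d. u = b, so b < d. Since q > 0, b * q < d * q.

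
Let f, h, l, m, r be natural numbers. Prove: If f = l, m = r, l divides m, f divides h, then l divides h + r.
f = l and f divides h, therefore l divides h. From m = r and l divides m, l divides r. Since l divides h, l divides h + r.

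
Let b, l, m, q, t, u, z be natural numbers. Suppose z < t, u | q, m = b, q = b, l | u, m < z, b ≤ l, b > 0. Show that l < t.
q = b and u | q, hence u | b. Since l | u, l | b. Because b > 0, l ≤ b. b ≤ l, so b = l. m = b and m < z, so b < z. From z < t, b < t. Since b = l, l < t.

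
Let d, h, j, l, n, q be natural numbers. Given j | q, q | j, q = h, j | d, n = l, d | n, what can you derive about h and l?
h | l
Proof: From j | q and q | j, j = q. Since q = h, j = h. n = l and d | n, therefore d | l. j | d, so j | l. Since j = h, h | l.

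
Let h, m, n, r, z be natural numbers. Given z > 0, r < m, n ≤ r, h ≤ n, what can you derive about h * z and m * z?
h * z < m * z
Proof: From h ≤ n and n ≤ r, h ≤ r. r < m, so h < m. Since z > 0, by multiplying by a positive, h * z < m * z.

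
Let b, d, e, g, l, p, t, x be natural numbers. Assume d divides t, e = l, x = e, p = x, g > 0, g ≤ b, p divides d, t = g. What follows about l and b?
l ≤ b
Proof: x = e and e = l, thus x = l. p divides d and d divides t, thus p divides t. Since t = g, p divides g. p = x, so x divides g. g > 0, so x ≤ g. g ≤ b, so x ≤ b. Since x = l, l ≤ b.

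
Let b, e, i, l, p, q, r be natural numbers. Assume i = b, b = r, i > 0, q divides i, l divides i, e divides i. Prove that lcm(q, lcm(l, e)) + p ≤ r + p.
i = b and b = r, thus i = r. From l divides i and e divides i, lcm(l, e) divides i. From q divides i, lcm(q, lcm(l, e)) divides i. Because i > 0, lcm(q, lcm(l, e)) ≤ i. i = r, so lcm(q, lcm(l, e)) ≤ r. Then lcm(q, lcm(l, e)) + p ≤ r + p.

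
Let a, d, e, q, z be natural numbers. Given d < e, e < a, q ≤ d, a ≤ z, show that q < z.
d < e and e < a, thus d < a. Since a ≤ z, d < z. q ≤ d, so q < z.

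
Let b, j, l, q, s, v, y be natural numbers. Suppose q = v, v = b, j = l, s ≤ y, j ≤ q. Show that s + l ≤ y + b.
Since q = v and v = b, q = b. From j = l and j ≤ q, l ≤ q. Since q = b, l ≤ b. s ≤ y, so s + l ≤ y + b.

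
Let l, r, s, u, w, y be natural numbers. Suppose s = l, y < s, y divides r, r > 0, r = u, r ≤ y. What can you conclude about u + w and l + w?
u + w < l + w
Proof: From y divides r and r > 0, y ≤ r. Since r ≤ y, y = r. r = u, so y = u. s = l and y < s, hence y < l. Since y = u, u < l. Then u + w < l + w.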